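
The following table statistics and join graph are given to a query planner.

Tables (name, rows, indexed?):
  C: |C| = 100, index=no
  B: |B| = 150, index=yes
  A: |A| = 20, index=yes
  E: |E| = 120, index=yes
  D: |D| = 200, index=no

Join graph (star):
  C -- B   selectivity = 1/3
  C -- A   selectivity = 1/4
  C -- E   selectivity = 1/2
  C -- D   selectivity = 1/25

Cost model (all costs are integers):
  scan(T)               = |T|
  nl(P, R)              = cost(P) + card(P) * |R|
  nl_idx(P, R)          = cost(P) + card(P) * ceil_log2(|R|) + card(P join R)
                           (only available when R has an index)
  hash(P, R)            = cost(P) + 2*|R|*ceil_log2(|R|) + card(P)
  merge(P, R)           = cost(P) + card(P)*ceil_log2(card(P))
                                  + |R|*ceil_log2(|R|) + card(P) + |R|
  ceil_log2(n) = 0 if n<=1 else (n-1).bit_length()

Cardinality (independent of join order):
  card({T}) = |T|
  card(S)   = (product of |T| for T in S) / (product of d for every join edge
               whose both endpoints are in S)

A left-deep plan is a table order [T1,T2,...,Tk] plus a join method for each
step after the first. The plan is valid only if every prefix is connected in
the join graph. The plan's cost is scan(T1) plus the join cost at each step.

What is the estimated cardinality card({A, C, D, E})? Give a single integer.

240000

Tables in S: A(20), C(100), D(200), E(120)
Edges inside S: C-A(d=4), C-E(d=2), C-D(d=25)
numerator = 20 * 100 * 200 * 120 = 48000000
denominator = 4 * 2 * 25 = 200
card(S) = 48000000 / 200 = 240000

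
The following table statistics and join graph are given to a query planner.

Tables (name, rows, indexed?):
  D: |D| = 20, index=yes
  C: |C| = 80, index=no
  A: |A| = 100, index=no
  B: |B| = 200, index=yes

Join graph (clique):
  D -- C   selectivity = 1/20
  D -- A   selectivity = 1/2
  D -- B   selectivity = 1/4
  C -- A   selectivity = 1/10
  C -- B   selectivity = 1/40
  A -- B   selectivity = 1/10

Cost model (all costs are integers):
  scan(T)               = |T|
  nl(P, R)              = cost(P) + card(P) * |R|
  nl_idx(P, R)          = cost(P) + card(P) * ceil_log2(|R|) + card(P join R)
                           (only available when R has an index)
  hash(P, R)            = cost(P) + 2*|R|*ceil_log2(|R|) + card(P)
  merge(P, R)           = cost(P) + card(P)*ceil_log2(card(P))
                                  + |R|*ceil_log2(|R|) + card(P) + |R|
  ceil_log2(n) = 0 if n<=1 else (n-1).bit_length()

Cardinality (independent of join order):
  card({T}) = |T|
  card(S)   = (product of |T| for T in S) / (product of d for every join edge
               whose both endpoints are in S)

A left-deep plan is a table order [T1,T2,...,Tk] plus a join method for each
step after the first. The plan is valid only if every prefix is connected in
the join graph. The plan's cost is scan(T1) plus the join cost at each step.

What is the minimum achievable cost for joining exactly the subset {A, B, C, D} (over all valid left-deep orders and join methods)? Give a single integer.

2600

Selinger DP over subsets of {A,B,C,D}:
  {D}: scan cost=20, card=20
  {C}: scan cost=80, card=80
  {A}: scan cost=100, card=100
  {B}: scan cost=200, card=200
  {CD}: card=80; try (D,hash)→360, (D,nl_idx)→560, (C,merge)→780, (D,merge)→840, (C,hash)→1160, (C,nl)→1620 …(+1); best=360 via (D,hash)
  {AD}: card=1000; try (D,hash)→400, (A,merge)→940, (D,merge)→1020, (A,hash)→1440, (D,nl_idx)→1600, (A,nl)→2020 …(+1); best=400 via (D,hash)
  {BD}: card=1000; try (D,hash)→600, (B,nl_idx)→1180, (B,merge)→1940, (D,merge)→2120, (D,nl_idx)→2200, (B,hash)→3240 …(+2); best=600 via (D,hash)
  {AC}: card=800; try (C,hash)→1320, (A,merge)→1520, (C,merge)→1540, (A,hash)→1560, (A,nl)→8080, (C,nl)→8100; best=1320 via (C,hash)
  {BC}: card=400; try (B,nl_idx)→1120, (C,hash)→1520, (B,merge)→2520, (C,merge)→2640, (B,hash)→3360, (B,nl)→16080 …(+1); best=1120 via (B,nl_idx)
  {AB}: card=2000; try (A,hash)→1800, (B,merge)→2700, (A,merge)→2800, (B,nl_idx)→2900, (B,hash)→3400, (B,nl)→20100 …(+1); best=1800 via (A,hash)
  {ACD}: card=400; try (A,merge)→1800, (A,hash)→1840, (D,hash)→2320, (C,hash)→2520, (D,nl_idx)→5720, (A,nl)→8360 …(+4); best=1800 via (A,merge)
  {BCD}: card=100; try (B,nl_idx)→1100, (D,hash)→1720, (C,hash)→2720, (B,merge)→2800, (D,nl_idx)→3220, (B,hash)→3640 …(+5); best=1100 via (B,nl_idx)
  {ABD}: card=5000; try (A,hash)→3000, (D,hash)→4000, (B,hash)→4600, (A,merge)→12400, (B,merge)→13200, (B,nl_idx)→13400 …(+5); best=3000 via (A,hash)
  {ABC}: card=400; try (A,hash)→2920, (C,hash)→4920, (B,hash)→5320, (A,merge)→5920, (B,nl_idx)→8120, (B,merge)→11920 …(+4); best=2920 via (A,hash)
  {ABCD}: card=50; try (A,hash)→2600, (A,merge)→2700, (D,hash)→3520, (D,nl_idx)→4970, (B,nl_idx)→5050, (B,hash)→5400 …(+8); best=2600 via (A,hash)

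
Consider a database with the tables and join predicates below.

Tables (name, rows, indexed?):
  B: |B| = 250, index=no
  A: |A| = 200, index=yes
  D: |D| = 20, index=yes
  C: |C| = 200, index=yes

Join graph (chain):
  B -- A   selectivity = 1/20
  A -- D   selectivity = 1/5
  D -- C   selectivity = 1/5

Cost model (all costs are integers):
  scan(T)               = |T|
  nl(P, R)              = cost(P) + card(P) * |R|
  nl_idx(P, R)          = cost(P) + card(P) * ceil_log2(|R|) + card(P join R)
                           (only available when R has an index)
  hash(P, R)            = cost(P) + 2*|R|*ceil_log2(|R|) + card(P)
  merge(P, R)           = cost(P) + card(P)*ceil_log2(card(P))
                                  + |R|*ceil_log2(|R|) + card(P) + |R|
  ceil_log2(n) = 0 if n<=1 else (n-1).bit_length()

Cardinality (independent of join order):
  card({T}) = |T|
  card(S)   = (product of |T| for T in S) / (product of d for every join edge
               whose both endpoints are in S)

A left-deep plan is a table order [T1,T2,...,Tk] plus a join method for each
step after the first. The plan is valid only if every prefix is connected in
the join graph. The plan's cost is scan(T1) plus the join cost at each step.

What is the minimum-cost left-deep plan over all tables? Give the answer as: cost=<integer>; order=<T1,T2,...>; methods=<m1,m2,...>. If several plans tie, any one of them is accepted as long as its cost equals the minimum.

Selinger DP (subsets sized 1..n):
  {B}: scan cost=250, card=250
  {A}: scan cost=200, card=200
  {D}: scan cost=20, card=20
  {C}: scan cost=200, card=200
  {AB}: card=2500; try (A,hash)→3700, (B,merge)→4250, (A,merge)→4300, (B,hash)→4400, (A,nl_idx)→4750, (B,nl)→50200 …(+1); best=3700 via (A,hash)
  {AD}: card=800; try (D,hash)→600, (A,nl_idx)→980, (A,merge)→1940, (D,nl_idx)→2000, (D,merge)→2120, (A,hash)→3240 …(+2); best=600 via (D,hash)
  {CD}: card=800; try (D,hash)→600, (C,nl_idx)→980, (C,merge)→1940, (D,nl_idx)→2000, (D,merge)→2120, (C,hash)→3240 …(+2); best=600 via (D,hash)
  {ABD}: card=10000; try (B,hash)→5400, (D,hash)→6400, (B,merge)→11650, (D,nl_idx)→26200, (D,merge)→36320, (D,nl)→53700 …(+1); best=5400 via (B,hash)
  {ACD}: card=32000; try (C,hash)→4600, (A,hash)→4600, (C,merge)→11200, (A,merge)→11200, (C,nl_idx)→39000, (A,nl_idx)→39000 …(+2); best=4600 via (C,hash)
  {ABCD}: card=400000; try (C,hash)→18600, (B,hash)→40600, (C,merge)→157200, (C,nl_idx)→485400, (B,merge)→518850, (C,nl)→2005400 …(+1); best=18600 via (C,hash)

cost=18600; order=A,D,B,C; methods=hash,hash,hash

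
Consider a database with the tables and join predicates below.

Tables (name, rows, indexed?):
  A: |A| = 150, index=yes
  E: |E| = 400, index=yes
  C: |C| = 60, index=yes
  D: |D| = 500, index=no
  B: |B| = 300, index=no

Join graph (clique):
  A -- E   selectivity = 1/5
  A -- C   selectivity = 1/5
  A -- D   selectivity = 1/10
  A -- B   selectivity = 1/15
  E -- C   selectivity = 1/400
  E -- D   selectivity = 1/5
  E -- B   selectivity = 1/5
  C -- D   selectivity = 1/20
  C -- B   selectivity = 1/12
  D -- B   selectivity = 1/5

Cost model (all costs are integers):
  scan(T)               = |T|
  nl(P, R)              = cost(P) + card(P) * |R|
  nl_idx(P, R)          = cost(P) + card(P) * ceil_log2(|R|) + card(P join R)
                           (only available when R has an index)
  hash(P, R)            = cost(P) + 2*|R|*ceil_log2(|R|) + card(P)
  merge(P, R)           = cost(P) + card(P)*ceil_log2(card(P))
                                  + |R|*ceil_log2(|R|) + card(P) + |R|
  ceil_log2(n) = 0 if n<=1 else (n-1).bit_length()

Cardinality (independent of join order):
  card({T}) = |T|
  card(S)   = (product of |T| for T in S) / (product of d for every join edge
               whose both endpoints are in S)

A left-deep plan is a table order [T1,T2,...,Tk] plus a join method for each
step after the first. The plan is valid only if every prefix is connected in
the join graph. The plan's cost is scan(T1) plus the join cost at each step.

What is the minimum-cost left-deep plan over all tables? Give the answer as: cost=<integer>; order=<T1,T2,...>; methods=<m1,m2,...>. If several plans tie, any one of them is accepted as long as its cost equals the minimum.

Selinger DP (subsets sized 1..n):
  {A}: scan cost=150, card=150
  {E}: scan cost=400, card=400
  {C}: scan cost=60, card=60
  {D}: scan cost=500, card=500
  {B}: scan cost=300, card=300
  {AE}: card=12000; try (A,hash)→3200, (E,merge)→5500, (A,merge)→5750, (E,hash)→7500, (E,nl_idx)→13500, (A,nl_idx)→15600 …(+2); best=3200 via (A,hash)
  {AC}: card=1800; try (C,hash)→1020, (A,merge)→1830, (C,merge)→1920, (A,nl_idx)→2340, (A,hash)→2520, (C,nl_idx)→2850 …(+2); best=1020 via (C,hash)
  {AD}: card=7500; try (A,hash)→3400, (D,merge)→6500, (A,merge)→6850, (D,hash)→9300, (A,nl_idx)→12000, (D,nl)→75150 …(+1); best=3400 via (A,hash)
  {AB}: card=3000; try (A,hash)→3000, (B,merge)→4500, (A,merge)→4650, (B,hash)→5700, (A,nl_idx)→5700, (B,nl)→45150 …(+1); best=3000 via (A,hash)
  {CE}: card=60; try (E,nl_idx)→660, (C,hash)→1520, (C,nl_idx)→2860, (E,merge)→4480, (C,merge)→4820, (E,hash)→7320 …(+2); best=660 via (E,nl_idx)
  {DE}: card=40000; try (E,hash)→8200, (D,merge)→9400, (E,merge)→9500, (D,hash)→9800, (E,nl_idx)→45000, (D,nl)→200400 …(+1); best=8200 via (E,hash)
  {BE}: card=24000; try (B,hash)→6200, (E,merge)→7300, (B,merge)→7400, (E,hash)→7800, (E,nl_idx)→27000, (E,nl)→120300 …(+1); best=6200 via (B,hash)
  {CD}: card=1500; try (C,hash)→1720, (C,nl_idx)→5000, (D,merge)→5480, (C,merge)→5920, (D,hash)→9120, (D,nl)→30060 …(+1); best=1720 via (C,hash)
  {BC}: card=1500; try (C,hash)→1320, (B,merge)→3480, (C,nl_idx)→3600, (C,merge)→3720, (B,hash)→5520, (B,nl)→18060 …(+1); best=1320 via (C,hash)
  {BD}: card=30000; try (B,hash)→6400, (D,merge)→8300, (B,merge)→8500, (D,hash)→9600, (D,nl)→150300, (B,nl)→150500; best=6400 via (B,hash)
  {ACE}: card=360; try (A,nl_idx)→1500, (A,merge)→2430, (A,hash)→3120, (A,nl)→9660, (E,hash)→10020, (C,hash)→15920 …(+6); best=1500 via (A,nl_idx)
  {ADE}: card=120000; try (E,hash)→18100, (D,hash)→24200, (A,hash)→50600, (E,merge)→112400, (D,merge)→188200, (E,nl_idx)→190900 …(+5); best=18100 via (E,hash)
  {ABE}: card=48000; try (E,hash)→13200, (B,hash)→20600, (A,hash)→32600, (E,merge)→46000, (E,nl_idx)→78000, (B,merge)→186200 …(+5); best=13200 via (E,hash)
  {ACD}: card=4500; try (A,hash)→5620, (C,hash)→11620, (D,hash)→11820, (A,nl_idx)→18220, (A,merge)→21070, (D,merge)→27620 …(+5); best=5620 via (A,hash)
  {ABC}: card=3000; try (A,hash)→5220, (C,hash)→6720, (B,hash)→8220, (A,nl_idx)→16320, (A,merge)→20670, (C,nl_idx)→24000 …(+5); best=5220 via (A,hash)
  {ABD}: card=30000; try (D,hash)→15000, (B,hash)→16300, (A,hash)→38800, (D,merge)→47000, (B,merge)→111400, (A,nl_idx)→276400 …(+4); best=15000 via (D,hash)
  {CDE}: card=300; try (D,merge)→6080, (D,hash)→9720, (E,hash)→10420, (E,nl_idx)→15520, (E,merge)→23720, (D,nl)→30660 …(+5); best=6080 via (D,merge)
  {BCE}: card=300; try (B,merge)→4080, (B,hash)→6120, (E,hash)→10020, (E,nl_idx)→15120, (B,nl)→18660, (E,merge)→23320 …(+5); best=4080 via (B,merge)
  {BDE}: card=480000; try (D,hash)→39200, (E,hash)→43600, (B,hash)→53600, (D,merge)→395200, (E,merge)→490400, (B,merge)→691200 …(+4); best=39200 via (D,hash)
  {BCD}: card=7500; try (B,hash)→8620, (D,hash)→11820, (B,merge)→22720, (D,merge)→24320, (C,hash)→37120, (C,nl_idx)→193900 …(+4); best=8620 via (B,hash)
  {ACDE}: card=180; try (A,nl_idx)→8660, (A,hash)→8780, (D,merge)→10100, (A,merge)→10430, (D,hash)→10860, (E,hash)→17320 …(+9); best=8660 via (A,nl_idx)
  {ABCE}: card=120; try (A,nl_idx)→6600, (A,hash)→6780, (B,hash)→7260, (B,merge)→8100, (A,merge)→8430, (E,hash)→15420 …(+9); best=6600 via (A,nl_idx)
  {ABDE}: card=96000; try (E,hash)→52200, (D,hash)→70200, (B,hash)→143500, (E,nl_idx)→381000, (E,merge)→499000, (A,hash)→521600 …(+8); best=52200 via (E,hash)
  {ABCD}: card=1500; try (B,hash)→15520, (D,hash)→17220, (A,hash)→18520, (C,hash)→45720, (D,merge)→49220, (A,nl_idx)→70120 …(+8); best=15520 via (B,hash)
  {BCDE}: card=300; try (B,hash)→11780, (D,merge)→12080, (B,merge)→12080, (D,hash)→13380, (E,hash)→23320, (E,nl_idx)→76420 …(+8); best=11780 via (B,hash)
  {ABCDE}: card=12; try (D,merge)→12560, (B,merge)→13280, (A,nl_idx)→14192, (B,hash)→14240, (A,hash)→14480, (D,hash)→15720 …(+12); best=12560 via (D,merge)

cost=12560; order=C,E,B,A,D; methods=nl_idx,merge,nl_idx,merge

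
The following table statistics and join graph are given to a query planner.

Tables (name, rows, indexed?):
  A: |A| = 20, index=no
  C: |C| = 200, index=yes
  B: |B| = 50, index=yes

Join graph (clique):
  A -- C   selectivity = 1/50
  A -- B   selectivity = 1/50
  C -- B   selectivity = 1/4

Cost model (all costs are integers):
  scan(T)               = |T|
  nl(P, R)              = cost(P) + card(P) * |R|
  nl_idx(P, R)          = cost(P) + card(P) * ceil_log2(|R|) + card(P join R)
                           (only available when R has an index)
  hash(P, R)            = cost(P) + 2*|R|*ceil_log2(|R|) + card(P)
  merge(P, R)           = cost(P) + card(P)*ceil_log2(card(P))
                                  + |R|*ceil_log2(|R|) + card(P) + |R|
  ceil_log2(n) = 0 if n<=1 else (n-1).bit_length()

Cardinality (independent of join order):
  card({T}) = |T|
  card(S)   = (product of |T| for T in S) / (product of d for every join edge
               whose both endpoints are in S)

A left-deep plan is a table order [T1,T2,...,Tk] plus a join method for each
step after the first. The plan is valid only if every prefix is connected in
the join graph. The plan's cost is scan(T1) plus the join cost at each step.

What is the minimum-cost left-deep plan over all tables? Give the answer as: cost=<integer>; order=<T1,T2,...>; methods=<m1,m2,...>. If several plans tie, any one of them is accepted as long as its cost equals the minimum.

cost=340; order=A,B,C; methods=nl_idx,nl_idx

Selinger DP (subsets sized 1..n):
  {A}: scan cost=20, card=20
  {C}: scan cost=200, card=200
  {B}: scan cost=50, card=50
  {AC}: card=80; try (C,nl_idx)→260, (A,hash)→600, (C,merge)→1940, (A,merge)→2120, (C,hash)→3240, (C,nl)→4020 …(+1); best=260 via (C,nl_idx)
  {AB}: card=20; try (B,nl_idx)→160, (A,hash)→300, (B,merge)→490, (A,merge)→520, (B,hash)→640, (B,nl)→1020 …(+1); best=160 via (B,nl_idx)
  {BC}: card=2500; try (B,hash)→1000, (C,merge)→2200, (B,merge)→2350, (C,nl_idx)→2950, (C,hash)→3300, (B,nl_idx)→3900 …(+2); best=1000 via (B,hash)
  {ABC}: card=20; try (C,nl_idx)→340, (B,nl_idx)→760, (B,hash)→940, (B,merge)→1250, (C,merge)→2080, (C,hash)→3380 …(+5); best=340 via (C,nl_idx)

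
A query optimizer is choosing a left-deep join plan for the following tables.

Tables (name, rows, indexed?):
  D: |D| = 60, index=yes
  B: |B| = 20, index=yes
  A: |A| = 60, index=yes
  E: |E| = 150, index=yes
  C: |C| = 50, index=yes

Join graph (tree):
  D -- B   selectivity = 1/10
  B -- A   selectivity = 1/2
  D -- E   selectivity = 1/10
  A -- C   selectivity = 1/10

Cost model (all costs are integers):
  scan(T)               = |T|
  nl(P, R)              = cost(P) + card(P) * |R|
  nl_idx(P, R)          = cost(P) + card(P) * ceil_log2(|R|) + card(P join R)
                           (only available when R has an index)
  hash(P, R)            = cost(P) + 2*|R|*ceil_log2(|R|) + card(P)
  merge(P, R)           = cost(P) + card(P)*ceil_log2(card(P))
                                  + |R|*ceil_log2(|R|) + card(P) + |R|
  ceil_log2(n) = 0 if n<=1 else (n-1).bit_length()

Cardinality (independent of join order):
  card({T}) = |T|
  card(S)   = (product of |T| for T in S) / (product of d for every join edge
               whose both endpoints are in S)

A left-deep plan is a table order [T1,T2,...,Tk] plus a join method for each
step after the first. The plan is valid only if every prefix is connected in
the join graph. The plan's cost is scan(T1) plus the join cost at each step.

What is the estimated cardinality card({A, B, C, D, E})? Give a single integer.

270000

Tables in S: A(60), B(20), C(50), D(60), E(150)
Edges inside S: D-B(d=10), B-A(d=2), D-E(d=10), A-C(d=10)
numerator = 60 * 20 * 50 * 60 * 150 = 540000000
denominator = 10 * 2 * 10 * 10 = 2000
card(S) = 540000000 / 2000 = 270000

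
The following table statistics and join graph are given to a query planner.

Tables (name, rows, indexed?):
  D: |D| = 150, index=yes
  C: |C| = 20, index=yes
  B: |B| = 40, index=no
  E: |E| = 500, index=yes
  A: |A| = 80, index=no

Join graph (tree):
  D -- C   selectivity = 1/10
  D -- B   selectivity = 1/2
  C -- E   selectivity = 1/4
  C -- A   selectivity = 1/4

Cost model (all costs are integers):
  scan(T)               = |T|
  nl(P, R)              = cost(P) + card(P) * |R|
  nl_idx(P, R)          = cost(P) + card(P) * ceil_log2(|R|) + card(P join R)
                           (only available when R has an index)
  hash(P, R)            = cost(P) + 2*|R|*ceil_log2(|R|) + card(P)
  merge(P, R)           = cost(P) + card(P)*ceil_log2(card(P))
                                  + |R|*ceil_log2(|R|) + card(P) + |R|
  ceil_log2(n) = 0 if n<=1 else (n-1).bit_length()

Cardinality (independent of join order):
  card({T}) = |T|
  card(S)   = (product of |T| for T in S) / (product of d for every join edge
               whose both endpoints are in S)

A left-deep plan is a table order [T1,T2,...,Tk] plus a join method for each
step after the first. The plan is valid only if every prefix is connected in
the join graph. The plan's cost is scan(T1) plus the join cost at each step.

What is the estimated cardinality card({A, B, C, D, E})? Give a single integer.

Tables in S: A(80), B(40), C(20), D(150), E(500)
Edges inside S: D-C(d=10), D-B(d=2), C-E(d=4), C-A(d=4)
numerator = 80 * 40 * 20 * 150 * 500 = 4800000000
denominator = 10 * 2 * 4 * 4 = 320
card(S) = 4800000000 / 320 = 15000000

15000000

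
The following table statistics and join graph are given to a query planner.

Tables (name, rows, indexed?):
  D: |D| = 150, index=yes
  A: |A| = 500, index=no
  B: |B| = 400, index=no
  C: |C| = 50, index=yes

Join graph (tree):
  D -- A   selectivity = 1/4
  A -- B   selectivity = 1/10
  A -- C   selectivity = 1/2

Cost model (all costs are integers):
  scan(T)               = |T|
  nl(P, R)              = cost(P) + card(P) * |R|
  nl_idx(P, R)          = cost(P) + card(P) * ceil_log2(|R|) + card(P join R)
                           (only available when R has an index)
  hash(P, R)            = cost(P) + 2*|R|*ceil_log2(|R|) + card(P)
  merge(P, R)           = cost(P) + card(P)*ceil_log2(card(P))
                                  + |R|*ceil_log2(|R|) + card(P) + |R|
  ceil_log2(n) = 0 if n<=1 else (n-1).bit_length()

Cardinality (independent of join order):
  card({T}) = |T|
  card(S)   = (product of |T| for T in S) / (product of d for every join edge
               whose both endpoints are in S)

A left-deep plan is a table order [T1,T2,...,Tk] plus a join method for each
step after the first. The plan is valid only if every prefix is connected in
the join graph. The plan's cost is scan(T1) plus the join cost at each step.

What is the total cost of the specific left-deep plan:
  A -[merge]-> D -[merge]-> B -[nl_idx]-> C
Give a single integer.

step 1: scan A: cost=500, card=500
step 2: join D via merge
    card(P join D) = 500*150/(4) = 18750
    cost = 500 + 500*9 + 150*8 + 500 + 150 = 6850
step 3: join B via merge
    card(P join B) = 18750*400/(10) = 750000
    cost = 6850 + 18750*15 + 400*9 + 18750 + 400 = 310850
step 4: join C via nl_idx
    card(P join C) = 750000*50/(2) = 18750000
    cost = 310850 + 750000*6 + 18750000 = 23560850

23560850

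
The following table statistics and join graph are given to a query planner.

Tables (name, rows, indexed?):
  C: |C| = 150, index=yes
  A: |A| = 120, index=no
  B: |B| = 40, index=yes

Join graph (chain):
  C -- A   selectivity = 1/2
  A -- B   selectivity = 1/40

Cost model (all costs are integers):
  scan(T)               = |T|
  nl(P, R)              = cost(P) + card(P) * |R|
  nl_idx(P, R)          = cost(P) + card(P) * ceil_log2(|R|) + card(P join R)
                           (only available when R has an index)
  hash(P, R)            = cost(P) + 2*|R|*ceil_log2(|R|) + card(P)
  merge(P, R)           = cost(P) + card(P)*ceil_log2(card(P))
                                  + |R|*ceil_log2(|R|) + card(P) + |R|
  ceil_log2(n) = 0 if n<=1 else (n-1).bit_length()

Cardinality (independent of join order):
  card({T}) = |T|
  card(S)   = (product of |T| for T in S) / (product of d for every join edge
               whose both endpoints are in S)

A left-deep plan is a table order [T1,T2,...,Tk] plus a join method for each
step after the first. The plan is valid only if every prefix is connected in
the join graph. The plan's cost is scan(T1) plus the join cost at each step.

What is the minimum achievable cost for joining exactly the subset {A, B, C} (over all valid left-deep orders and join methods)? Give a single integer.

3030

Selinger DP over subsets of {A,B,C}:
  {C}: scan cost=150, card=150
  {A}: scan cost=120, card=120
  {B}: scan cost=40, card=40
  {AC}: card=9000; try (A,hash)→1980, (C,merge)→2430, (A,merge)→2460, (C,hash)→2640, (C,nl_idx)→10080, (C,nl)→18120 …(+1); best=1980 via (A,hash)
  {AB}: card=120; try (B,hash)→720, (B,nl_idx)→960, (A,merge)→1280, (B,merge)→1360, (A,hash)→1760, (A,nl)→4840 …(+1); best=720 via (B,hash)
  {ABC}: card=9000; try (C,merge)→3030, (C,hash)→3240, (C,nl_idx)→10680, (B,hash)→11460, (C,nl)→18720, (B,nl_idx)→64980 …(+2); best=3030 via (C,merge)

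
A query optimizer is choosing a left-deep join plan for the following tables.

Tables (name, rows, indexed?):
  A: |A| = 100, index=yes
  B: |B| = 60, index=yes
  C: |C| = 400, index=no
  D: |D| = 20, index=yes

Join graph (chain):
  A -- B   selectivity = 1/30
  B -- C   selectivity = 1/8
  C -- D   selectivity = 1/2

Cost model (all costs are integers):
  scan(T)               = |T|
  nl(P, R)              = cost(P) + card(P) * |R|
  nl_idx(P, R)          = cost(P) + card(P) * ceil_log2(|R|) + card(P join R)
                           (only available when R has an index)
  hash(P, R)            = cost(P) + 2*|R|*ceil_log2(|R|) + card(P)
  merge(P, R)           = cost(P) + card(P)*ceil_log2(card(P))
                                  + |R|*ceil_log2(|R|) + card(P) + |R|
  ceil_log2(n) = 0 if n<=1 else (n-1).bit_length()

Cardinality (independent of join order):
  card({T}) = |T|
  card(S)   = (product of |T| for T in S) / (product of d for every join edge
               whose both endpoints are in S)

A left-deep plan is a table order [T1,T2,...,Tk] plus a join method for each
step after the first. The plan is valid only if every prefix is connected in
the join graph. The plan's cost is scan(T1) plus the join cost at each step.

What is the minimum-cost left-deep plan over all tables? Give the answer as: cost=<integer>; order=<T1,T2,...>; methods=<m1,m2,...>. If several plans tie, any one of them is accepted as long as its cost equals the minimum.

Selinger DP (subsets sized 1..n):
  {A}: scan cost=100, card=100
  {B}: scan cost=60, card=60
  {C}: scan cost=400, card=400
  {D}: scan cost=20, card=20
  {AB}: card=200; try (A,nl_idx)→680, (B,nl_idx)→900, (B,hash)→920, (A,merge)→1280, (B,merge)→1320, (A,hash)→1520 …(+2); best=680 via (A,nl_idx)
  {BC}: card=3000; try (B,hash)→1520, (C,merge)→4480, (B,merge)→4820, (B,nl_idx)→5800, (C,hash)→7320, (C,nl)→24060 …(+1); best=1520 via (B,hash)
  {CD}: card=4000; try (D,hash)→1000, (C,merge)→4140, (D,merge)→4520, (D,nl_idx)→6400, (C,hash)→7240, (C,nl)→8020 …(+1); best=1000 via (D,hash)
  {ABC}: card=10000; try (A,hash)→5920, (C,merge)→6480, (C,hash)→8080, (A,nl_idx)→32520, (A,merge)→41320, (C,nl)→80680 …(+1); best=5920 via (A,hash)
  {BCD}: card=30000; try (D,hash)→4720, (B,hash)→5720, (D,merge)→40640, (D,nl_idx)→46520, (B,merge)→53420, (B,nl_idx)→55000 …(+2); best=4720 via (D,hash)
  {ABCD}: card=100000; try (D,hash)→16120, (A,hash)→36120, (D,nl_idx)→155920, (D,merge)→156040, (D,nl)→205920, (A,nl_idx)→314720 …(+2); best=16120 via (D,hash)

cost=16120; order=C,B,A,D; methods=hash,hash,hash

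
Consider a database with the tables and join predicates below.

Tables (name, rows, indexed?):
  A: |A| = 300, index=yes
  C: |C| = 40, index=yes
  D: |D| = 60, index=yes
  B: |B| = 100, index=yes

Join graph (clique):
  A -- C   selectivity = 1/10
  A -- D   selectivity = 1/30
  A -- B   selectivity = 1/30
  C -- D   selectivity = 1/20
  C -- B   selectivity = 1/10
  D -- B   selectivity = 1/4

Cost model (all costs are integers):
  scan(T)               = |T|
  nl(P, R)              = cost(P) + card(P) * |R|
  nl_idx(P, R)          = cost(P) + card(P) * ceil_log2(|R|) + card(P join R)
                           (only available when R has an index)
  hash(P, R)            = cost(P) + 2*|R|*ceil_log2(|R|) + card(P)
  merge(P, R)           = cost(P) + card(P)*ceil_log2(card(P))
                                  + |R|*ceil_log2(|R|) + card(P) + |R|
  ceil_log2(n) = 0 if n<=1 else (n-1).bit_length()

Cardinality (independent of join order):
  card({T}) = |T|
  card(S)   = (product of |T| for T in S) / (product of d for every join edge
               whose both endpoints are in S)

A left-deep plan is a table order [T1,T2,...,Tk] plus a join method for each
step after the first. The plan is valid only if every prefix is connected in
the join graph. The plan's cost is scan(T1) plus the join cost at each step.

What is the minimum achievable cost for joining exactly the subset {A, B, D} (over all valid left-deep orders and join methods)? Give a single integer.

3200

Selinger DP over subsets of {A,B,D}:
  {A}: scan cost=300, card=300
  {D}: scan cost=60, card=60
  {B}: scan cost=100, card=100
  {AD}: card=600; try (A,nl_idx)→1200, (D,hash)→1320, (D,nl_idx)→2700, (A,merge)→3480, (D,merge)→3720, (A,hash)→5520 …(+2); best=1200 via (A,nl_idx)
  {AB}: card=1000; try (B,hash)→2000, (A,nl_idx)→2000, (B,nl_idx)→3400, (A,merge)→3900, (B,merge)→4100, (A,hash)→5600 …(+2); best=2000 via (B,hash)
  {BD}: card=1500; try (D,hash)→920, (B,merge)→1280, (D,merge)→1320, (B,hash)→1520, (B,nl_idx)→1980, (D,nl_idx)→2200 …(+2); best=920 via (D,hash)
  {ABD}: card=500; try (B,hash)→3200, (D,hash)→3720, (B,nl_idx)→5900, (A,hash)→7820, (D,nl_idx)→8500, (B,merge)→8600 …(+6); best=3200 via (B,hash)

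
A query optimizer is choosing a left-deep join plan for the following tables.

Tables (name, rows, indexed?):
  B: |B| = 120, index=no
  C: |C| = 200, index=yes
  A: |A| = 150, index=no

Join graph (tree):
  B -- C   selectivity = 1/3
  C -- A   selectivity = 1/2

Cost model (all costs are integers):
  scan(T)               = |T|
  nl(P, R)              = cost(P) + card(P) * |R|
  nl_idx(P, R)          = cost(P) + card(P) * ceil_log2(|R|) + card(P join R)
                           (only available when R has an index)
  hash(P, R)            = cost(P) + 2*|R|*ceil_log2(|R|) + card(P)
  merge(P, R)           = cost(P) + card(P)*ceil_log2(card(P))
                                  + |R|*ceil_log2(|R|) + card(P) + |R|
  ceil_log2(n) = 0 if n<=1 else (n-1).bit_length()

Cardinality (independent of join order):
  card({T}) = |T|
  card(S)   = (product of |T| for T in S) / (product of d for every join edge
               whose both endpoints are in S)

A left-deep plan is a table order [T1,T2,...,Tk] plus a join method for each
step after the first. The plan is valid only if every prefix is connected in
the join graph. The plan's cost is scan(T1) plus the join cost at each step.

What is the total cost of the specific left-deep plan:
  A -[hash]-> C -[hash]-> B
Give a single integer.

20180

step 1: scan A: cost=150, card=150
step 2: join C via hash
    card(P join C) = 150*200/(2) = 15000
    cost = 150 + 2*200*8 + 150 = 3500
step 3: join B via hash
    card(P join B) = 15000*120/(3) = 600000
    cost = 3500 + 2*120*7 + 15000 = 20180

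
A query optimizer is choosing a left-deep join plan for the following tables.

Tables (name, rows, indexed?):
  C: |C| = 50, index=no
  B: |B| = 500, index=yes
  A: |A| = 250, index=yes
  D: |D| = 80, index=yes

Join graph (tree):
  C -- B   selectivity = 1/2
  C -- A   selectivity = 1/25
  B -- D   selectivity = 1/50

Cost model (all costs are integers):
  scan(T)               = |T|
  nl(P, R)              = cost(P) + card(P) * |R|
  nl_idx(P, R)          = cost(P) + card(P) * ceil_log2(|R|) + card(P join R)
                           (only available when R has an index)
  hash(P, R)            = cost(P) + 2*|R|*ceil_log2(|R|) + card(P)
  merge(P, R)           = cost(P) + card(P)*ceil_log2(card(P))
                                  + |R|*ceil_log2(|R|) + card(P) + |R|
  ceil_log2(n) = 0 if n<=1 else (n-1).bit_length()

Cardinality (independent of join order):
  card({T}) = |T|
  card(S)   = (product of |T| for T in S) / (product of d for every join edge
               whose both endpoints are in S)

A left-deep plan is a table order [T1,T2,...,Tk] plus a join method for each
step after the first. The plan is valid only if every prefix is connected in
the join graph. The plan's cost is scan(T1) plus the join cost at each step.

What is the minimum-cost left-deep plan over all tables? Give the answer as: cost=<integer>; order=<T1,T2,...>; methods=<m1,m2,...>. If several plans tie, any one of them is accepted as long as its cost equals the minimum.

cost=27000; order=D,B,C,A; methods=nl_idx,hash,hash

Selinger DP (subsets sized 1..n):
  {C}: scan cost=50, card=50
  {B}: scan cost=500, card=500
  {A}: scan cost=250, card=250
  {D}: scan cost=80, card=80
  {BC}: card=12500; try (C,hash)→1600, (B,merge)→5400, (C,merge)→5850, (B,hash)→9100, (B,nl_idx)→13000, (B,nl)→25050 …(+1); best=1600 via (C,hash)
  {AC}: card=500; try (A,nl_idx)→950, (C,hash)→1100, (A,merge)→2650, (C,merge)→2850, (A,hash)→4100, (A,nl)→12550 …(+1); best=950 via (A,nl_idx)
  {BD}: card=800; try (B,nl_idx)→1600, (D,hash)→2120, (D,nl_idx)→4800, (B,merge)→5720, (D,merge)→6140, (B,hash)→9160 …(+2); best=1600 via (B,nl_idx)
  {ABC}: card=125000; try (B,hash)→10450, (B,merge)→10950, (A,hash)→18100, (B,nl_idx)→130450, (A,merge)→191350, (A,nl_idx)→226600 …(+2); best=10450 via (B,hash)
  {BCD}: card=20000; try (C,hash)→3000, (C,merge)→10750, (D,hash)→15220, (C,nl)→41600, (D,nl_idx)→109100, (D,merge)→189740 …(+1); best=3000 via (C,hash)
  {ABCD}: card=200000; try (A,hash)→27000, (D,hash)→136570, (A,merge)→325250, (A,nl_idx)→363000, (D,nl_idx)→1085450, (D,merge)→2261090 …(+2); best=27000 via (A,hash)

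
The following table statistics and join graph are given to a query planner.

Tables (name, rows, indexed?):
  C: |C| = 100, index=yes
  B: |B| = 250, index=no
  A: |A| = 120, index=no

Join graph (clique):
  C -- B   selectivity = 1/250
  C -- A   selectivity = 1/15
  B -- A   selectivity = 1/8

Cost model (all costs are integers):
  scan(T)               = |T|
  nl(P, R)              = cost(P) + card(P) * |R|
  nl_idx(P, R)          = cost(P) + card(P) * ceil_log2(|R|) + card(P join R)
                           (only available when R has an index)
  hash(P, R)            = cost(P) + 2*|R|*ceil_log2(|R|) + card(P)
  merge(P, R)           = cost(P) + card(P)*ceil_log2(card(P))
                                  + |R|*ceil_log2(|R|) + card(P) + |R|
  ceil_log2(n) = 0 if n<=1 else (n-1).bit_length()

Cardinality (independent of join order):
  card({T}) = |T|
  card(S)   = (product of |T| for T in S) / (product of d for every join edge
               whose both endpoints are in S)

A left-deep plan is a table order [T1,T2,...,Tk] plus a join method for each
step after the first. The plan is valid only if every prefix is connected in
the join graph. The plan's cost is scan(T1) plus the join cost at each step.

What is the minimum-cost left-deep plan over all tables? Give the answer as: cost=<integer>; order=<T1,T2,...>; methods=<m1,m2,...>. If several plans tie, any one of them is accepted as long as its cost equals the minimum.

cost=3660; order=B,C,A; methods=hash,merge

Selinger DP (subsets sized 1..n):
  {C}: scan cost=100, card=100
  {B}: scan cost=250, card=250
  {A}: scan cost=120, card=120
  {BC}: card=100; try (C,hash)→1900, (C,nl_idx)→2100, (B,merge)→3150, (C,merge)→3300, (B,hash)→4200, (B,nl)→25100 …(+1); best=1900 via (C,hash)
  {AC}: card=800; try (C,hash)→1640, (C,nl_idx)→1760, (A,merge)→1860, (C,merge)→1880, (A,hash)→1880, (A,nl)→12100 …(+1); best=1640 via (C,hash)
  {AB}: card=3750; try (A,hash)→2180, (B,merge)→3330, (A,merge)→3460, (B,hash)→4240, (B,nl)→30120, (A,nl)→30250; best=2180 via (A,hash)
  {ABC}: card=100; try (A,merge)→3660, (A,hash)→3680, (B,hash)→6440, (C,hash)→7330, (B,merge)→12690, (A,nl)→13900 …(+4); best=3660 via (A,merge)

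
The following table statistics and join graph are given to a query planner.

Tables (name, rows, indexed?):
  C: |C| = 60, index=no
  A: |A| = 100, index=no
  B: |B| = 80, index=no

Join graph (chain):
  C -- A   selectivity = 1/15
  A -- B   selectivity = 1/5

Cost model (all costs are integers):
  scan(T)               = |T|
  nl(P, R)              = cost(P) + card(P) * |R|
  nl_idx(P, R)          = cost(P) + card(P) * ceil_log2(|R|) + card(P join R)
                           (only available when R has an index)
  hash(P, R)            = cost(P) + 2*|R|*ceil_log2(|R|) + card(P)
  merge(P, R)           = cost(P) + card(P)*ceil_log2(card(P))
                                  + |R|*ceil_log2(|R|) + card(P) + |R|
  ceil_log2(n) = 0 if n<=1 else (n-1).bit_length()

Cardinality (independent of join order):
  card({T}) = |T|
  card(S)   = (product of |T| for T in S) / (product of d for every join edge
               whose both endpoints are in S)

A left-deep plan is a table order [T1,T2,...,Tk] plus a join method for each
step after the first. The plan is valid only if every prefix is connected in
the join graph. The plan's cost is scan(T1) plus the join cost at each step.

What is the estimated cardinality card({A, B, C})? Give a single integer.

Tables in S: A(100), B(80), C(60)
Edges inside S: C-A(d=15), A-B(d=5)
numerator = 100 * 80 * 60 = 480000
denominator = 15 * 5 = 75
card(S) = 480000 / 75 = 6400

6400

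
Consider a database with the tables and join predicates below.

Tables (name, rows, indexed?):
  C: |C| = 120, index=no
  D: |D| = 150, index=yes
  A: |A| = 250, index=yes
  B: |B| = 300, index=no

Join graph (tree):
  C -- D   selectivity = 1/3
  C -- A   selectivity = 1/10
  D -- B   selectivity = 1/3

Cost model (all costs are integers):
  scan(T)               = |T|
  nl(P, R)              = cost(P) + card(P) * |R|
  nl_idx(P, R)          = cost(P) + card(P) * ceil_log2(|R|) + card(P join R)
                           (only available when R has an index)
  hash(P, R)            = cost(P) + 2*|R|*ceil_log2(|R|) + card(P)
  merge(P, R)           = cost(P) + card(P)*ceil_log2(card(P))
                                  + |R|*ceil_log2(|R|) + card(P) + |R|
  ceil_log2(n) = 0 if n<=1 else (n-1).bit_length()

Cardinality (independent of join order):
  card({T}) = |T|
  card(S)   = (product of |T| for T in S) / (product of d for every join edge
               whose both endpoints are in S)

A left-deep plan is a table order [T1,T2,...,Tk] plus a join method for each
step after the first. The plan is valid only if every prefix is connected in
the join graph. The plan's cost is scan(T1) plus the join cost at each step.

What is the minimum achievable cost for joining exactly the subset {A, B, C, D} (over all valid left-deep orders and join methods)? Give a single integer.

162980

Selinger DP over subsets of {A,B,C,D}:
  {C}: scan cost=120, card=120
  {D}: scan cost=150, card=150
  {A}: scan cost=250, card=250
  {B}: scan cost=300, card=300
  {CD}: card=6000; try (C,hash)→1980, (D,merge)→2430, (C,merge)→2460, (D,hash)→2640, (D,nl_idx)→7080, (D,nl)→18120 …(+1); best=1980 via (C,hash)
  {AC}: card=3000; try (C,hash)→2180, (A,merge)→3330, (C,merge)→3460, (A,nl_idx)→4080, (A,hash)→4240, (A,nl)→30120 …(+1); best=2180 via (C,hash)
  {BD}: card=15000; try (D,hash)→3000, (B,merge)→4500, (D,merge)→4650, (B,hash)→5700, (D,nl_idx)→17700, (B,nl)→45150 …(+1); best=3000 via (D,hash)
  {ACD}: card=150000; try (D,hash)→7580, (A,hash)→11980, (D,merge)→42530, (A,merge)→88230, (D,nl_idx)→176180, (A,nl_idx)→199980 …(+2); best=7580 via (D,hash)
  {BCD}: card=600000; try (B,hash)→13380, (C,hash)→19680, (B,merge)→88980, (C,merge)→228960, (B,nl)→1801980, (C,nl)→1803000; best=13380 via (B,hash)
  {ABCD}: card=15000000; try (B,hash)→162980, (A,hash)→617380, (B,merge)→2860580, (A,merge)→12615630, (A,nl_idx)→19813380, (B,nl)→45007580 …(+1); best=162980 via (B,hash)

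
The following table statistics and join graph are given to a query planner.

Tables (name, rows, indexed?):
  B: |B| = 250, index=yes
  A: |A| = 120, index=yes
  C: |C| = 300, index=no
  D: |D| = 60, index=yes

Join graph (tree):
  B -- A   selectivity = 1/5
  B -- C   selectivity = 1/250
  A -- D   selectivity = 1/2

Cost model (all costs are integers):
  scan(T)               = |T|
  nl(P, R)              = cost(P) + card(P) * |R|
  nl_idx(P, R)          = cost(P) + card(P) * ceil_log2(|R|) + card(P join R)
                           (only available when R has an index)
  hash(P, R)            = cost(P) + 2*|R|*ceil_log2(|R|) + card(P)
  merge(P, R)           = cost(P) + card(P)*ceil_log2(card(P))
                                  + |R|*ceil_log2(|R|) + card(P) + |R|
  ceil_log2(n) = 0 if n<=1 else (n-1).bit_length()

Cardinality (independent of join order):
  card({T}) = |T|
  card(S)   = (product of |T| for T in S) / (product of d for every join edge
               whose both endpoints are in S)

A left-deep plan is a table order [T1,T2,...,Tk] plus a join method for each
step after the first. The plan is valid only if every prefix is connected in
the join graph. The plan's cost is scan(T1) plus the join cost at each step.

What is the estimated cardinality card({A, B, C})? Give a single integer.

7200

Tables in S: A(120), B(250), C(300)
Edges inside S: B-A(d=5), B-C(d=250)
numerator = 120 * 250 * 300 = 9000000
denominator = 5 * 250 = 1250
card(S) = 9000000 / 1250 = 7200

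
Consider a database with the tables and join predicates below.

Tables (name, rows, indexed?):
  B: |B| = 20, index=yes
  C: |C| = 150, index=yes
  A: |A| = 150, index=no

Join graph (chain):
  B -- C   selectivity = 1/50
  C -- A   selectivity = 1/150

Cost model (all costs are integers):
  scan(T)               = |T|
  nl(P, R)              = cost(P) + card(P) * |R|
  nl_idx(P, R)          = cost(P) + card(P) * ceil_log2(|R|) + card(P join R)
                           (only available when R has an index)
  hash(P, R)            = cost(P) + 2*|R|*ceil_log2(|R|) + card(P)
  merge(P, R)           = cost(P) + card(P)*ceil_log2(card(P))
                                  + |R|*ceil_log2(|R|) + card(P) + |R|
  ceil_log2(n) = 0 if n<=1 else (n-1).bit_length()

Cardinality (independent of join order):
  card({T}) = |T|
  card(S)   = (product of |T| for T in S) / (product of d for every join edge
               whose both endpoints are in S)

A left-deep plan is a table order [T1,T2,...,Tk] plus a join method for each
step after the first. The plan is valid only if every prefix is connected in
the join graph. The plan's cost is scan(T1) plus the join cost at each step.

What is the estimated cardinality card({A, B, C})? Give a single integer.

60

Tables in S: A(150), B(20), C(150)
Edges inside S: B-C(d=50), C-A(d=150)
numerator = 150 * 20 * 150 = 450000
denominator = 50 * 150 = 7500
card(S) = 450000 / 7500 = 60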